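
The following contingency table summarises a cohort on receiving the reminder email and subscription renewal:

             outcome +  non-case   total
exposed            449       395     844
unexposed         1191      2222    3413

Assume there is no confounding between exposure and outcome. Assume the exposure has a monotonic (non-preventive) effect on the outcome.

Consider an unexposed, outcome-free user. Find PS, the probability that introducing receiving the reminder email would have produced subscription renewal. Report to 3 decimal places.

PS ≈ 0.281

p₁ = P(outcome | exposed) = 449/844 = 0.53199
p₀ = P(outcome | unexposed) = 1191/3413 = 0.34896
Under exogeneity and monotonicity, PS = (p₁ − p₀) / (1 − p₀).
PS = (0.53199 − 0.34896) / (1 − 0.34896) = 0.18303 / 0.65104 ≈ 0.2811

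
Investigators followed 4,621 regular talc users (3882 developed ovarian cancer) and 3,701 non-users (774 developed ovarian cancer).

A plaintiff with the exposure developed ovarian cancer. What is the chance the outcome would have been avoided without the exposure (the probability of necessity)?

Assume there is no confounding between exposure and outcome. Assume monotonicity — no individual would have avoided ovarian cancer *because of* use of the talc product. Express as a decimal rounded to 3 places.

PN ≈ 0.751

p₁ = P(outcome | exposed) = 3882/4621 = 0.84008
p₀ = P(outcome | unexposed) = 774/3701 = 0.20913
Under exogeneity and monotonicity, PN = (p₁ − p₀) / p₁.
PN = (0.84008 − 0.20913) / 0.84008 = 0.63095 / 0.84008 ≈ 0.7511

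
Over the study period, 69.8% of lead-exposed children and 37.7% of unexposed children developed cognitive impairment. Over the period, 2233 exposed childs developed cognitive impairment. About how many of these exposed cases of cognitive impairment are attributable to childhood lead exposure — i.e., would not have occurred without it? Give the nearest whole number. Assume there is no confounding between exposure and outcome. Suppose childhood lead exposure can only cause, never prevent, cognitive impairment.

about 1027 cases

p₁ = 0.698, p₀ = 0.377.
PN = (p₁ − p₀)/p₁ = (0.698 − 0.377) / 0.698 ≈ 0.45989.
Attributable cases ≈ PN × (exposed cases) = 0.45989 × 2233 ≈ 1026.92.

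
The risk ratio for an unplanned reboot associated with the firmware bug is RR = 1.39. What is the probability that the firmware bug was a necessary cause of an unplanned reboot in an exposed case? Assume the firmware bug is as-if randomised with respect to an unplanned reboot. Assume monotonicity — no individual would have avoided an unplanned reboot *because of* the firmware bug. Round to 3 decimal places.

Under exogeneity and monotonicity, PN = (RR − 1) / RR = 1 − 1/RR.
PN = (1.39 − 1) / 1.39 = 0.39 / 1.39 ≈ 0.2806

PN ≈ 0.281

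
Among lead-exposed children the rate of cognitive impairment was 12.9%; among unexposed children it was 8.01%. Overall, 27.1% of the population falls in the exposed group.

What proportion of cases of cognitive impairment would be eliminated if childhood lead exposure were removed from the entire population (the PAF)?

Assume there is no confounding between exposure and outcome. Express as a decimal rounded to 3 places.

PAF ≈ 0.142

p₁ = 0.129, p₀ = 0.0801.
Overall risk P(Y=1) = π·p₁ + (1−π)·p₀ = 0.271×0.129 + 0.729×0.0801 = 0.093352.
Under exogeneity, PAF = [P(Y=1) − p₀] / P(Y=1).
PAF = (0.093352 − 0.0801) / 0.093352 ≈ 0.1420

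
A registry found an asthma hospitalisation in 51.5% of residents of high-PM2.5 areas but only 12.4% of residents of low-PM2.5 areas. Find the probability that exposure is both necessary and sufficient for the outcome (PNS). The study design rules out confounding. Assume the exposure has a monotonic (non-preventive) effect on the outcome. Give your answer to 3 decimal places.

PNS ≈ 0.391

p₁ = 0.515, p₀ = 0.124.
Under exogeneity and monotonicity, PNS = p₁ − p₀.
PNS = 0.515 − 0.124 = 0.391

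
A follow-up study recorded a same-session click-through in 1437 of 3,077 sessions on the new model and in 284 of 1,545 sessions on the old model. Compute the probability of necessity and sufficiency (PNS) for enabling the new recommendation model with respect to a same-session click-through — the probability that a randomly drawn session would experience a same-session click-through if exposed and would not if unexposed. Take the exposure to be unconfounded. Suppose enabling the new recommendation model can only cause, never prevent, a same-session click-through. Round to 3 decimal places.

p₁ = P(outcome | exposed) = 1437/3077 = 0.46701
p₀ = P(outcome | unexposed) = 284/1545 = 0.18382
Under exogeneity and monotonicity, PNS = p₁ − p₀.
PNS = 0.46701 − 0.18382 = 0.28319

PNS ≈ 0.283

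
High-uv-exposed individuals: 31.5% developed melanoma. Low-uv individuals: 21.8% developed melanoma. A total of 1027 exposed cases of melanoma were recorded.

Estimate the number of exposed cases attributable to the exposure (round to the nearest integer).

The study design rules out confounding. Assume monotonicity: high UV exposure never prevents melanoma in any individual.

about 316 cases

p₁ = 0.315, p₀ = 0.218.
PN = (p₁ − p₀)/p₁ = (0.315 − 0.218) / 0.315 ≈ 0.30794.
Attributable cases ≈ PN × (exposed cases) = 0.30794 × 1027 ≈ 316.25.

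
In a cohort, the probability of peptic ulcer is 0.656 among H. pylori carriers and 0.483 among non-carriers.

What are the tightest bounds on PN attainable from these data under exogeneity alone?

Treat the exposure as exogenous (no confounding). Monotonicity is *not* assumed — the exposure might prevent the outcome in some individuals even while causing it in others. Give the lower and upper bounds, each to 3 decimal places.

Let p₁ = 0.656, p₀ = 0.483.
Under exogeneity alone the bounds on PN are max{0,(p₁−p₀)/p₁} ≤ PN ≤ min{1,(1−p₀)/p₁}.
  lower = (p₁ − p₀)/p₁ = 0.173 / 0.656 ≈ 0.2637
  upper = min{1, (1 − p₀)/p₁} = 0.517 / 0.656 ≈ 0.7881

0.264 ≤ PN ≤ 0.788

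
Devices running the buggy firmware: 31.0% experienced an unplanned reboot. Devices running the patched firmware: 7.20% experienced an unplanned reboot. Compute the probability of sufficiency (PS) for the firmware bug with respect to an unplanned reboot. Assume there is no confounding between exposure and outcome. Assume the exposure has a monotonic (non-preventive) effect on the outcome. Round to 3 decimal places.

PS ≈ 0.256

p₁ = 0.31, p₀ = 0.072.
Under exogeneity and monotonicity, PS = (p₁ − p₀) / (1 − p₀).
PS = (0.31 − 0.072) / (1 − 0.072) = 0.238 / 0.928 ≈ 0.2565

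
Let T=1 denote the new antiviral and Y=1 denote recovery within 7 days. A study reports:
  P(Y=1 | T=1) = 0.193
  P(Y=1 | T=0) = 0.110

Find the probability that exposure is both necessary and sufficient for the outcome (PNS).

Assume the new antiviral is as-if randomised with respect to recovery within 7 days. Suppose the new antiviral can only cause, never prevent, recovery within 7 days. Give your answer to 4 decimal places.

Let p₁ = 0.193, p₀ = 0.11.
Under exogeneity and monotonicity, PNS = p₁ − p₀.
PNS = 0.193 − 0.11 = 0.083

PNS ≈ 0.0830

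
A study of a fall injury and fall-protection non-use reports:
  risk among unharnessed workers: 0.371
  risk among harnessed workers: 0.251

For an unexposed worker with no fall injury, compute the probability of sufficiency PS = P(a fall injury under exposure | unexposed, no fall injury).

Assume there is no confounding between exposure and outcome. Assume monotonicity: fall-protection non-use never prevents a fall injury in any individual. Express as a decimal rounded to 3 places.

Let p₁ = 0.371, p₀ = 0.251.
Under exogeneity and monotonicity, PS = (p₁ − p₀) / (1 − p₀).
PS = (0.371 − 0.251) / (1 − 0.251) = 0.12 / 0.749 ≈ 0.1602

PS ≈ 0.160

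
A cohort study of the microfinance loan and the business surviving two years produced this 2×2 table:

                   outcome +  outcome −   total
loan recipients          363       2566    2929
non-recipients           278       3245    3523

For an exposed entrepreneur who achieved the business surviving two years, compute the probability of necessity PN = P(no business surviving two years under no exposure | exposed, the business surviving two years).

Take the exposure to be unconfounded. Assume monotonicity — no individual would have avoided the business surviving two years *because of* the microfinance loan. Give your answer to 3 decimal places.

p₁ = P(outcome | exposed) = 363/2929 = 0.12393
p₀ = P(outcome | unexposed) = 278/3523 = 0.07891
Under exogeneity and monotonicity, PN = (p₁ − p₀) / p₁.
PN = (0.12393 − 0.07891) / 0.12393 = 0.045023 / 0.12393 ≈ 0.3633

PN ≈ 0.363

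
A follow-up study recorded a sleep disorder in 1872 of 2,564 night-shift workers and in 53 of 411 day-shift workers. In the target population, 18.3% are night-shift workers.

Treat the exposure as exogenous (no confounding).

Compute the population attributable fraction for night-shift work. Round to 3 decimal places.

PAF ≈ 0.460

p₁ = P(outcome | exposed) = 1872/2564 = 0.73011
p₀ = P(outcome | unexposed) = 53/411 = 0.12895
Overall risk P(Y=1) = π·p₁ + (1−π)·p₀ = 0.183×0.73011 + 0.817×0.12895 = 0.23897.
Under exogeneity, PAF = [P(Y=1) − p₀] / P(Y=1).
PAF = (0.23897 − 0.12895) / 0.23897 ≈ 0.4604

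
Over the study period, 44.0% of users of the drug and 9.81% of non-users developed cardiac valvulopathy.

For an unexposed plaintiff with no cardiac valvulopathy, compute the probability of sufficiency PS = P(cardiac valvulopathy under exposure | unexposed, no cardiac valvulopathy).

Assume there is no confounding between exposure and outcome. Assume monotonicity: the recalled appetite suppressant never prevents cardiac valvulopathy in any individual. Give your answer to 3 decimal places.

PS ≈ 0.379

p₁ = 0.44, p₀ = 0.0981.
Under exogeneity and monotonicity, PS = (p₁ − p₀) / (1 − p₀).
PS = (0.44 − 0.0981) / (1 − 0.0981) = 0.3419 / 0.9019 ≈ 0.3791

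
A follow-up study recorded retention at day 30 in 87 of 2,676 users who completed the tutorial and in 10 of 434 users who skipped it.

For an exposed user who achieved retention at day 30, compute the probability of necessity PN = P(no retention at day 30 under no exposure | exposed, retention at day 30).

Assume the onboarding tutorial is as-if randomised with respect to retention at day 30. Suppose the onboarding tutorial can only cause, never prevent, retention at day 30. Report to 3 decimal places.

p₁ = P(outcome | exposed) = 87/2676 = 0.032511
p₀ = P(outcome | unexposed) = 10/434 = 0.023041
Under exogeneity and monotonicity, PN = (p₁ − p₀) / p₁.
PN = (0.032511 − 0.023041) / 0.032511 = 0.0094697 / 0.032511 ≈ 0.2913

PN ≈ 0.291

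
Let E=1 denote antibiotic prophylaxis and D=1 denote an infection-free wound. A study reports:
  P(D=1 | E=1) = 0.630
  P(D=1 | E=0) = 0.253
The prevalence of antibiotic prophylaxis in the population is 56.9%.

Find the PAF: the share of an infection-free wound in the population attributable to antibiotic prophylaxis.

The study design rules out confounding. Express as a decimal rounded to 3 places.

Let p₁ = 0.63, p₀ = 0.253.
Overall risk P(Y=1) = π·p₁ + (1−π)·p₀ = 0.569×0.63 + 0.431×0.253 = 0.46751.
Under exogeneity, PAF = [P(Y=1) − p₀] / P(Y=1).
PAF = (0.46751 − 0.253) / 0.46751 ≈ 0.4588

PAF ≈ 0.459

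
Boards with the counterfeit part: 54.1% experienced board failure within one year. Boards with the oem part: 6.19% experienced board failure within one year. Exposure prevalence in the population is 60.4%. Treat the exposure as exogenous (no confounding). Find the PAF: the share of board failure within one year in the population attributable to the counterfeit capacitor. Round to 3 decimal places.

p₁ = 0.541, p₀ = 0.0619.
Overall risk P(Y=1) = π·p₁ + (1−π)·p₀ = 0.604×0.541 + 0.396×0.0619 = 0.35128.
Under exogeneity, PAF = [P(Y=1) − p₀] / P(Y=1).
PAF = (0.35128 − 0.0619) / 0.35128 ≈ 0.8238

PAF ≈ 0.824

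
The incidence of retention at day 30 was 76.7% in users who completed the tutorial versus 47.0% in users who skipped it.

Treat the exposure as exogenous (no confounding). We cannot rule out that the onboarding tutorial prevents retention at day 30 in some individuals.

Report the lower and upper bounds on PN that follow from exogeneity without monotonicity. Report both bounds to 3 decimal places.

p₁ = 0.767, p₀ = 0.47.
Under exogeneity alone the bounds on PN are max{0,(p₁−p₀)/p₁} ≤ PN ≤ min{1,(1−p₀)/p₁}.
  lower = (p₁ − p₀)/p₁ = 0.297 / 0.767 ≈ 0.3872
  upper = min{1, (1 − p₀)/p₁} = 0.53 / 0.767 ≈ 0.6910

0.387 ≤ PN ≤ 0.691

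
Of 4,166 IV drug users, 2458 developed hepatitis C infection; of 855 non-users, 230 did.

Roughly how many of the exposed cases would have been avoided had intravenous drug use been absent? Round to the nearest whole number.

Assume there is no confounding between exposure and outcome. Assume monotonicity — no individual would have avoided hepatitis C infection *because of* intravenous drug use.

about 1337 cases

p₁ = P(outcome | exposed) = 2458/4166 = 0.59001
p₀ = P(outcome | unexposed) = 230/855 = 0.26901
PN = (p₁ − p₀)/p₁ = (0.59001 − 0.26901) / 0.59001 ≈ 0.54407.
Attributable cases ≈ PN × (exposed cases) = 0.54407 × 2458 ≈ 1337.32.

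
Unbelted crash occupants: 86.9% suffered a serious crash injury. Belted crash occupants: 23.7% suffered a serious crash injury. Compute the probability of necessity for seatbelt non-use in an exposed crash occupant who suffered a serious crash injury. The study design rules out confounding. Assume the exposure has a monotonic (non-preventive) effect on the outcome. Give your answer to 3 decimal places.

PN ≈ 0.727

p₁ = 0.869, p₀ = 0.237.
Under exogeneity and monotonicity, PN = (p₁ − p₀) / p₁.
PN = (0.869 − 0.237) / 0.869 = 0.632 / 0.869 ≈ 0.7273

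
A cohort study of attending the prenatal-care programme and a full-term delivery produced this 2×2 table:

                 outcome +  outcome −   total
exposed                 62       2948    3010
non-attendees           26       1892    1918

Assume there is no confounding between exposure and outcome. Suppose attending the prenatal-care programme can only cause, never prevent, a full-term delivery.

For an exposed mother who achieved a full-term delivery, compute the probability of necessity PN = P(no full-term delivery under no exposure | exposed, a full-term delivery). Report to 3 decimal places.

p₁ = P(outcome | exposed) = 62/3010 = 0.020598
p₀ = P(outcome | unexposed) = 26/1918 = 0.013556
Under exogeneity and monotonicity, PN = (p₁ − p₀)/p₁.
PN = (0.020598 − 0.013556) / 0.020598 ≈ 0.3419

PN ≈ 0.342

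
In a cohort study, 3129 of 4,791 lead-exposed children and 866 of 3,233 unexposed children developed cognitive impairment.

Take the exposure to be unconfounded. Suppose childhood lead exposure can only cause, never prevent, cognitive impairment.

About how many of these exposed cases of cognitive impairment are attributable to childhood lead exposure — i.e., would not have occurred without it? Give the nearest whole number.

about 1846 cases

p₁ = P(outcome | exposed) = 3129/4791 = 0.6531
p₀ = P(outcome | unexposed) = 866/3233 = 0.26786
PN = (p₁ − p₀)/p₁ = (0.6531 − 0.26786) / 0.6531 ≈ 0.58986.
Attributable cases ≈ PN × (exposed cases) = 0.58986 × 3129 ≈ 1845.67.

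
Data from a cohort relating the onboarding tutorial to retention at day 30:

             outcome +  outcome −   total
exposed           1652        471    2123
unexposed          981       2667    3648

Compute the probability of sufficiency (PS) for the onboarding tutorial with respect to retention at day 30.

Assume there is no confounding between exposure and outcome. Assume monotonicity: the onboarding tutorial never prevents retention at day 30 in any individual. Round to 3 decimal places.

p₁ = P(outcome | exposed) = 1652/2123 = 0.77814
p₀ = P(outcome | unexposed) = 981/3648 = 0.26891
Under exogeneity and monotonicity, PS = (p₁ − p₀) / (1 − p₀).
PS = (0.77814 − 0.26891) / (1 − 0.26891) = 0.50923 / 0.73109 ≈ 0.6965

PS ≈ 0.697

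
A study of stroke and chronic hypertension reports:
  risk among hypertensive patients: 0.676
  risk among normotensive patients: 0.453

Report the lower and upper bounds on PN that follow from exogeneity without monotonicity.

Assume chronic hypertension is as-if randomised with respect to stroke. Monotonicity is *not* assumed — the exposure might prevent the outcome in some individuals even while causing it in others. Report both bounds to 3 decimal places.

Let p₁ = 0.676, p₀ = 0.453.
Under exogeneity alone the bounds on PN are max{0,(p₁−p₀)/p₁} ≤ PN ≤ min{1,(1−p₀)/p₁}.
  lower = (p₁ − p₀)/p₁ = 0.223 / 0.676 ≈ 0.3299
  upper = min{1, (1 − p₀)/p₁} = 0.547 / 0.676 ≈ 0.8092

0.330 ≤ PN ≤ 0.809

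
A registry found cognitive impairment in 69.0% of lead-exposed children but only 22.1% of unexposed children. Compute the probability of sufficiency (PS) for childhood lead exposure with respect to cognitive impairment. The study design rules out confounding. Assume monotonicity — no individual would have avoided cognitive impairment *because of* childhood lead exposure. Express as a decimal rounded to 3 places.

PS ≈ 0.602

p₁ = 0.69, p₀ = 0.221.
Under exogeneity and monotonicity, PS = (p₁ − p₀) / (1 − p₀).
PS = (0.69 − 0.221) / (1 − 0.221) = 0.469 / 0.779 ≈ 0.6021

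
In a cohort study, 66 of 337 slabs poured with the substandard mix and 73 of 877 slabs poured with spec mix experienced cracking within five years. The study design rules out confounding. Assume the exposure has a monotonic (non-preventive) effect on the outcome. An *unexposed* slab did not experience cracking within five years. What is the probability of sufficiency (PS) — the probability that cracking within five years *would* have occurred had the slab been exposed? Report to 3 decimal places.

PS ≈ 0.123

p₁ = P(outcome | exposed) = 66/337 = 0.19585
p₀ = P(outcome | unexposed) = 73/877 = 0.083238
Under exogeneity and monotonicity, PS = (p₁ − p₀) / (1 − p₀).
PS = (0.19585 − 0.083238) / (1 − 0.083238) = 0.11261 / 0.91676 ≈ 0.1228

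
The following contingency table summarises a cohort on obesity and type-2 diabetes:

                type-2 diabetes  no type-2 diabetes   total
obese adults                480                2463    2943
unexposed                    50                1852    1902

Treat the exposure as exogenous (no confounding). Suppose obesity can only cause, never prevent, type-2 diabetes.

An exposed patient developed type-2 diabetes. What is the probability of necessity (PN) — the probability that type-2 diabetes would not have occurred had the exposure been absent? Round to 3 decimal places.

PN ≈ 0.839

p₁ = P(outcome | exposed) = 480/2943 = 0.1631
p₀ = P(outcome | unexposed) = 50/1902 = 0.026288
Under exogeneity and monotonicity, PN = (p₁ − p₀) / p₁.
PN = (0.1631 − 0.026288) / 0.1631 = 0.13681 / 0.1631 ≈ 0.8388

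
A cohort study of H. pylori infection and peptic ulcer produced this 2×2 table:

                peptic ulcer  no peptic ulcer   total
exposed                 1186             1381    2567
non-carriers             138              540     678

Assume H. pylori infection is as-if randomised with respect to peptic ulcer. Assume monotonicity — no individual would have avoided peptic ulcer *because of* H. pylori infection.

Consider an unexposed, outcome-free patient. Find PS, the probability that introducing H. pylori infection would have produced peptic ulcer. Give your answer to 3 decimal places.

PS ≈ 0.325

p₁ = P(outcome | exposed) = 1186/2567 = 0.46202
p₀ = P(outcome | unexposed) = 138/678 = 0.20354
Under exogeneity and monotonicity, PS = (p₁ − p₀)/(1 − p₀).
PS = (0.46202 − 0.20354) / 0.79646 ≈ 0.3245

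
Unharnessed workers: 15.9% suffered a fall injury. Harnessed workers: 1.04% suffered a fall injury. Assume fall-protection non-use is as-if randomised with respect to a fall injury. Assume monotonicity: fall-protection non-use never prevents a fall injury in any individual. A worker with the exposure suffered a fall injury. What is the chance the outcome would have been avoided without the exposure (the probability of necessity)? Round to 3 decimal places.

PN ≈ 0.935

p₁ = 0.159, p₀ = 0.0104.
Under exogeneity and monotonicity, PN = (p₁ − p₀) / p₁.
PN = (0.159 − 0.0104) / 0.159 = 0.1486 / 0.159 ≈ 0.9346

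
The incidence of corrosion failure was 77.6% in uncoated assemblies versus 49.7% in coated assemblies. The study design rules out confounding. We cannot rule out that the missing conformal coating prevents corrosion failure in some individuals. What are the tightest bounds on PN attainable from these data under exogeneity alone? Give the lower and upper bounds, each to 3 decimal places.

p₁ = 0.776, p₀ = 0.497.
Under exogeneity alone the bounds on PN are max{0,(p₁−p₀)/p₁} ≤ PN ≤ min{1,(1−p₀)/p₁}.
  lower = (p₁ − p₀)/p₁ = 0.279 / 0.776 ≈ 0.3595
  upper = min{1, (1 − p₀)/p₁} = 0.503 / 0.776 ≈ 0.6482

0.360 ≤ PN ≤ 0.648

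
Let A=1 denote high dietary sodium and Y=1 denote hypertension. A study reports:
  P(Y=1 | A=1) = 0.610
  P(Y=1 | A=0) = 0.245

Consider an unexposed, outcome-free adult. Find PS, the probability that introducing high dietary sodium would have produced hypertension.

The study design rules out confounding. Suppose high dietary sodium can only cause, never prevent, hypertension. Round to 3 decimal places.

Let p₁ = 0.61, p₀ = 0.245.
Under exogeneity and monotonicity, PS = (p₁ − p₀) / (1 − p₀).
PS = (0.61 − 0.245) / (1 − 0.245) = 0.365 / 0.755 ≈ 0.4834

PS ≈ 0.483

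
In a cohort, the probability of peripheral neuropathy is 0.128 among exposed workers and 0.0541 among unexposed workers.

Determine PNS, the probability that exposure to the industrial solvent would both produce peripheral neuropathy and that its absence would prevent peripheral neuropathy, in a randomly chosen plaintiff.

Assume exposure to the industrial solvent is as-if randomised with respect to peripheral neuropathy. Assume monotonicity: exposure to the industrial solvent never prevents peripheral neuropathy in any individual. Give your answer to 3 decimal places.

Let p₁ = 0.128, p₀ = 0.0541.
Under exogeneity and monotonicity, PNS = p₁ − p₀.
PNS = 0.128 − 0.0541 = 0.0739

PNS ≈ 0.074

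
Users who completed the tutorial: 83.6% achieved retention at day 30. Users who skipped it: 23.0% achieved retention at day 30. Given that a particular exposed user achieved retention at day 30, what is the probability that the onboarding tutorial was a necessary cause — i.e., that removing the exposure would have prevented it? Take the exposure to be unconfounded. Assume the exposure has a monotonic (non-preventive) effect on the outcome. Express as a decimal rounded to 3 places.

p₁ = 0.836, p₀ = 0.23.
Under exogeneity and monotonicity, PN = (p₁ − p₀) / p₁.
PN = (0.836 − 0.23) / 0.836 = 0.606 / 0.836 ≈ 0.7249

PN ≈ 0.725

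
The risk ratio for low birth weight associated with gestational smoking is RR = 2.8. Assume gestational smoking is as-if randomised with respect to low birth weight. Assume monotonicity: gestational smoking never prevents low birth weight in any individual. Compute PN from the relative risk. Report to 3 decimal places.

Under exogeneity and monotonicity, PN = (RR − 1) / RR = 1 − 1/RR.
PN = (2.8 − 1) / 2.8 = 1.8 / 2.8 ≈ 0.6429

PN ≈ 0.643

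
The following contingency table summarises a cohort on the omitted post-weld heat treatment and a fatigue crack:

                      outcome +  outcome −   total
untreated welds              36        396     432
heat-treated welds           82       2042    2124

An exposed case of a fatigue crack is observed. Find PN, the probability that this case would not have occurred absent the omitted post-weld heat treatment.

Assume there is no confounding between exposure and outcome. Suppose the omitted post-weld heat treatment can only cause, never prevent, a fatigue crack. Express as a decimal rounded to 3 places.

PN ≈ 0.537

p₁ = P(outcome | exposed) = 36/432 = 0.083333
p₀ = P(outcome | unexposed) = 82/2124 = 0.038606
Under exogeneity and monotonicity, PN = (p₁ − p₀)/p₁.
PN = (0.083333 − 0.038606) / 0.083333 ≈ 0.5367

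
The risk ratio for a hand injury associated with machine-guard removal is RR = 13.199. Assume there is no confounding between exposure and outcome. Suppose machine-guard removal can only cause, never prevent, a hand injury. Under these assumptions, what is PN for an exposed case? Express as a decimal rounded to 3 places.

Under exogeneity and monotonicity, PN = (RR − 1) / RR = 1 − 1/RR.
PN = (13.199 − 1) / 13.199 = 12.2 / 13.199 ≈ 0.9242

PN ≈ 0.924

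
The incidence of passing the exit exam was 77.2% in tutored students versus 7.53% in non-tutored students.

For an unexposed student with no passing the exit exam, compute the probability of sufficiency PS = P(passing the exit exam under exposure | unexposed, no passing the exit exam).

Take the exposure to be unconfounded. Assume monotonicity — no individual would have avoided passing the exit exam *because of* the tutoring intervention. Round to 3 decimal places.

p₁ = 0.772, p₀ = 0.0753.
Under exogeneity and monotonicity, PS = (p₁ − p₀) / (1 − p₀).
PS = (0.772 − 0.0753) / (1 − 0.0753) = 0.6967 / 0.9247 ≈ 0.7534

PS ≈ 0.753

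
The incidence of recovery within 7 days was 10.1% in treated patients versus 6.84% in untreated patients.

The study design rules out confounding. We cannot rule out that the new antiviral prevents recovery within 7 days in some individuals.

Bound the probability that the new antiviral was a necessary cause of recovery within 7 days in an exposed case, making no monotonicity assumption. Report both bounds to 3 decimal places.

0.323 ≤ PN ≤ 1.000

p₁ = 0.101, p₀ = 0.0684.
Under exogeneity alone the bounds on PN are max{0,(p₁−p₀)/p₁} ≤ PN ≤ min{1,(1−p₀)/p₁}.
  lower = (p₁ − p₀)/p₁ = 0.0326 / 0.101 ≈ 0.3228
  upper = min{1, (1 − p₀)/p₁} = 0.9316 / 0.101 ≈ 9.2238 → capped at 1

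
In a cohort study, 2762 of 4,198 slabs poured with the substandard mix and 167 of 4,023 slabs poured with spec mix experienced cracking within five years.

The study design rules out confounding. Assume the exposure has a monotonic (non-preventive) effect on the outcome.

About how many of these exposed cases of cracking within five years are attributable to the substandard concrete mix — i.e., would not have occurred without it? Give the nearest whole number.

about 2588 cases

p₁ = P(outcome | exposed) = 2762/4198 = 0.65793
p₀ = P(outcome | unexposed) = 167/4023 = 0.041511
PN = (p₁ − p₀)/p₁ = (0.65793 − 0.041511) / 0.65793 ≈ 0.93691.
Attributable cases ≈ PN × (exposed cases) = 0.93691 × 2762 ≈ 2587.74.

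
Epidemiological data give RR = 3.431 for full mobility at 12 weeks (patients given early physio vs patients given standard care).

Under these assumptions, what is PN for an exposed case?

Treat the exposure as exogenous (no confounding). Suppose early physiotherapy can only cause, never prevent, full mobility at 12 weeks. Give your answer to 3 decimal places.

PN ≈ 0.709

Under exogeneity and monotonicity, PN = (RR − 1) / RR = 1 − 1/RR.
PN = (3.431 − 1) / 3.431 = 2.431 / 3.431 ≈ 0.7085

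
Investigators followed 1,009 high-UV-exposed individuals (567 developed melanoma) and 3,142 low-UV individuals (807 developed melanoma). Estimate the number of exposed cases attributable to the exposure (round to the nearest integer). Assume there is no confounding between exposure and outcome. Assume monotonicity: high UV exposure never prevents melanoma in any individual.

p₁ = P(outcome | exposed) = 567/1009 = 0.56194
p₀ = P(outcome | unexposed) = 807/3142 = 0.25684
PN = (p₁ − p₀)/p₁ = (0.56194 − 0.25684) / 0.56194 ≈ 0.54294.
Attributable cases ≈ PN × (exposed cases) = 0.54294 × 567 ≈ 307.85.

about 308 cases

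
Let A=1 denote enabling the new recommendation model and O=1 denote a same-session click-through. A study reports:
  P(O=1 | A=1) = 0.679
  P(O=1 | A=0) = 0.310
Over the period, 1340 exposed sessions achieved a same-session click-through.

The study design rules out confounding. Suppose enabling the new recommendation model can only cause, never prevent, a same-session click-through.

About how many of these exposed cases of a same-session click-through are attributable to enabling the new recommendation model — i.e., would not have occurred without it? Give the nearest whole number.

Let p₁ = 0.679, p₀ = 0.31.
PN = (p₁ − p₀)/p₁ = (0.679 − 0.31) / 0.679 ≈ 0.54345.
Attributable cases ≈ PN × (exposed cases) = 0.54345 × 1340 ≈ 728.22.

about 728 cases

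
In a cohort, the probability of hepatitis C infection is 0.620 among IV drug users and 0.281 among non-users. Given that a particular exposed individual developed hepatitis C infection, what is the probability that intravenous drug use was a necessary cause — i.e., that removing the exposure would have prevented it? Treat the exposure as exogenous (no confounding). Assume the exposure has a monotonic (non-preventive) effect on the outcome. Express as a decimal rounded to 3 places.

PN ≈ 0.547

Let p₁ = 0.62, p₀ = 0.281.
Under exogeneity and monotonicity, PN = (p₁ − p₀) / p₁.
PN = (0.62 − 0.281) / 0.62 = 0.339 / 0.62 ≈ 0.5468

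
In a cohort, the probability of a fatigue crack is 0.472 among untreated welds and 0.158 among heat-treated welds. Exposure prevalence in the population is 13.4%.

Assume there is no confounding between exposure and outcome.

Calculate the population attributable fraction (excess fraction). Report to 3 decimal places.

Let p₁ = 0.472, p₀ = 0.158.
Overall risk P(Y=1) = π·p₁ + (1−π)·p₀ = 0.134×0.472 + 0.866×0.158 = 0.20008.
Under exogeneity, PAF = [P(Y=1) − p₀] / P(Y=1).
PAF = (0.20008 − 0.158) / 0.20008 ≈ 0.2103

PAF ≈ 0.210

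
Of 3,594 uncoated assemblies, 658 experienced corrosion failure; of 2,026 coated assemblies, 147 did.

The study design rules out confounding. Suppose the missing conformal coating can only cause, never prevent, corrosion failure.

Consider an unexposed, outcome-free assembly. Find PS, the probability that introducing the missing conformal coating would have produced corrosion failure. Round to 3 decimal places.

p₁ = P(outcome | exposed) = 658/3594 = 0.18308
p₀ = P(outcome | unexposed) = 147/2026 = 0.072557
Under exogeneity and monotonicity, PS = (p₁ − p₀) / (1 − p₀).
PS = (0.18308 − 0.072557) / (1 − 0.072557) = 0.11053 / 0.92744 ≈ 0.1192

PS ≈ 0.119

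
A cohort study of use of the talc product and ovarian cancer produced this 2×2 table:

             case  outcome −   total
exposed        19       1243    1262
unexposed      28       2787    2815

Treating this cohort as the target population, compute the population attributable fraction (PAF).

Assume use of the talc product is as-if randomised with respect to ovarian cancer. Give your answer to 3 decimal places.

p₁ = P(outcome | exposed) = 19/1262 = 0.015055
p₀ = P(outcome | unexposed) = 28/2815 = 0.0099467
Exposure prevalence π = 1262/4077 = 0.30954; overall risk P(Y=1) = 0.011528.
Under exogeneity, PAF = [P(Y=1) − p₀]/P(Y=1).
PAF = (0.011528 − 0.0099467) / 0.011528 ≈ 0.1372

PAF ≈ 0.137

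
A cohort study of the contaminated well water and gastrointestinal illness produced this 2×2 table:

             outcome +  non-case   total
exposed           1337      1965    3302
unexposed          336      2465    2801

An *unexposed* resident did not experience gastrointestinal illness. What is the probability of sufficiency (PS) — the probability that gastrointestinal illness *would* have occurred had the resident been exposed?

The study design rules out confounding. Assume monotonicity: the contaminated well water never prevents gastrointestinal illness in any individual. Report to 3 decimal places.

PS ≈ 0.324

p₁ = P(outcome | exposed) = 1337/3302 = 0.40491
p₀ = P(outcome | unexposed) = 336/2801 = 0.11996
Under exogeneity and monotonicity, PS = (p₁ − p₀) / (1 − p₀).
PS = (0.40491 − 0.11996) / (1 − 0.11996) = 0.28495 / 0.88004 ≈ 0.3238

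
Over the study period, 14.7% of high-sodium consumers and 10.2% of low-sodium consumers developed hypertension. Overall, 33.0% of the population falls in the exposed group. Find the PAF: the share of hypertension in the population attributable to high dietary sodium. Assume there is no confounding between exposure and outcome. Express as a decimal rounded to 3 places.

PAF ≈ 0.127

p₁ = 0.147, p₀ = 0.102.
Overall risk P(Y=1) = π·p₁ + (1−π)·p₀ = 0.33×0.147 + 0.67×0.102 = 0.11685.
Under exogeneity, PAF = [P(Y=1) − p₀] / P(Y=1).
PAF = (0.11685 − 0.102) / 0.11685 ≈ 0.1271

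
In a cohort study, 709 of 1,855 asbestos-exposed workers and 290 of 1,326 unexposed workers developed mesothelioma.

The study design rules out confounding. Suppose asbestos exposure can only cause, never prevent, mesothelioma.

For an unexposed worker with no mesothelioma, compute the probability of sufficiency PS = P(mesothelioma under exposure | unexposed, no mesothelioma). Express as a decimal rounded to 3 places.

PS ≈ 0.209

p₁ = P(outcome | exposed) = 709/1855 = 0.38221
p₀ = P(outcome | unexposed) = 290/1326 = 0.2187
Under exogeneity and monotonicity, PS = (p₁ − p₀) / (1 − p₀).
PS = (0.38221 − 0.2187) / (1 − 0.2187) = 0.16351 / 0.7813 ≈ 0.2093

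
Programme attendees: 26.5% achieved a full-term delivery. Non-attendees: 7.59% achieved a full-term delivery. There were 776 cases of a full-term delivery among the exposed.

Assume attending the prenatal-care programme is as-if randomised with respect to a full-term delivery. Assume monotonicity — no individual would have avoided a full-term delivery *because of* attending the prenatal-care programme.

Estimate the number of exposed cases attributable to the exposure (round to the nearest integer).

about 554 cases

p₁ = 0.265, p₀ = 0.0759.
PN = (p₁ − p₀)/p₁ = (0.265 − 0.0759) / 0.265 ≈ 0.71358.
Attributable cases ≈ PN × (exposed cases) = 0.71358 × 776 ≈ 553.74.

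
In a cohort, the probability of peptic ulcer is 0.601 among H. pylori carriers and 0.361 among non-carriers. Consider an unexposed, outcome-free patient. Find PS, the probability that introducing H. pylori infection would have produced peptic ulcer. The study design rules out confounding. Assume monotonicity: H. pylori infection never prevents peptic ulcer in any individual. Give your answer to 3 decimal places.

PS ≈ 0.376

Let p₁ = 0.601, p₀ = 0.361.
Under exogeneity and monotonicity, PS = (p₁ − p₀) / (1 − p₀).
PS = (0.601 − 0.361) / (1 − 0.361) = 0.24 / 0.639 ≈ 0.3756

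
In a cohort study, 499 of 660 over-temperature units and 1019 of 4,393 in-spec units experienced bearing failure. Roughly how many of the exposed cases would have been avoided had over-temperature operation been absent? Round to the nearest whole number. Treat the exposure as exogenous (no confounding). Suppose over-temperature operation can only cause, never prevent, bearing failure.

about 346 cases

p₁ = P(outcome | exposed) = 499/660 = 0.75606
p₀ = P(outcome | unexposed) = 1019/4393 = 0.23196
PN = (p₁ − p₀)/p₁ = (0.75606 − 0.23196) / 0.75606 ≈ 0.69320.
Attributable cases ≈ PN × (exposed cases) = 0.69320 × 499 ≈ 345.91.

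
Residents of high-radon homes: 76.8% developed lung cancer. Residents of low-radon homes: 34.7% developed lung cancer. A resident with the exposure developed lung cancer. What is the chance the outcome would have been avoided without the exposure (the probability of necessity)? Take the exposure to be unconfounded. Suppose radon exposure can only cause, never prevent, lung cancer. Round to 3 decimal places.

PN ≈ 0.548

p₁ = 0.768, p₀ = 0.347.
Under exogeneity and monotonicity, PN = (p₁ − p₀) / p₁.
PN = (0.768 − 0.347) / 0.768 = 0.421 / 0.768 ≈ 0.5482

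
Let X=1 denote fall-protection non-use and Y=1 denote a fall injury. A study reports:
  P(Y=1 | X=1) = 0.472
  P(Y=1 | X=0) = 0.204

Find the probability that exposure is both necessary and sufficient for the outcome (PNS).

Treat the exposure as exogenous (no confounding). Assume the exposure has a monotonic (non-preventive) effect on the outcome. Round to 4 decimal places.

Let p₁ = 0.472, p₀ = 0.204.
Under exogeneity and monotonicity, PNS = p₁ − p₀.
PNS = 0.472 − 0.204 = 0.268

PNS ≈ 0.2680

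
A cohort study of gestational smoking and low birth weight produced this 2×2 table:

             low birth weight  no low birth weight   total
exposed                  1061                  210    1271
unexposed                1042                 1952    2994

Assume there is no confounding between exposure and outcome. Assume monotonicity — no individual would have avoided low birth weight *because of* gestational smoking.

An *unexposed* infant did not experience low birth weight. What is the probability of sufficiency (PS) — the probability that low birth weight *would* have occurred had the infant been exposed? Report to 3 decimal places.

p₁ = P(outcome | exposed) = 1061/1271 = 0.83478
p₀ = P(outcome | unexposed) = 1042/2994 = 0.34803
Under exogeneity and monotonicity, PS = (p₁ − p₀)/(1 − p₀).
PS = (0.83478 − 0.34803) / 0.65197 ≈ 0.7466

PS ≈ 0.747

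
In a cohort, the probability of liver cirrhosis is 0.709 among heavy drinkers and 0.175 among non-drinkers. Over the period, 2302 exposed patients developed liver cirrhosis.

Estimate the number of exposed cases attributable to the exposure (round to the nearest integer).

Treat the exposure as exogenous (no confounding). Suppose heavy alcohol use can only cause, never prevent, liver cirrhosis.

about 1734 cases

Let p₁ = 0.709, p₀ = 0.175.
PN = (p₁ − p₀)/p₁ = (0.709 − 0.175) / 0.709 ≈ 0.75317.
Attributable cases ≈ PN × (exposed cases) = 0.75317 × 2302 ≈ 1733.81.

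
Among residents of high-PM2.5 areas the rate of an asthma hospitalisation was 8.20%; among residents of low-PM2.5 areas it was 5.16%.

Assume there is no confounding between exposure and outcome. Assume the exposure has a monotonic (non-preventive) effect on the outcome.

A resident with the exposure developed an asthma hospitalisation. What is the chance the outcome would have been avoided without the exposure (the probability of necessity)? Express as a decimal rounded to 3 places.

PN ≈ 0.371

p₁ = 0.082, p₀ = 0.0516.
Under exogeneity and monotonicity, PN = (p₁ − p₀) / p₁.
PN = (0.082 − 0.0516) / 0.082 = 0.0304 / 0.082 ≈ 0.3707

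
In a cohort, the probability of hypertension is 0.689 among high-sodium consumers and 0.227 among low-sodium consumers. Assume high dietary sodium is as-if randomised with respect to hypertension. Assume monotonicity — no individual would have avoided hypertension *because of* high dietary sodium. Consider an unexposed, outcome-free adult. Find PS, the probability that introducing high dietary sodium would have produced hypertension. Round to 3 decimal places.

Let p₁ = 0.689, p₀ = 0.227.
Under exogeneity and monotonicity, PS = (p₁ − p₀) / (1 − p₀).
PS = (0.689 − 0.227) / (1 − 0.227) = 0.462 / 0.773 ≈ 0.5977

PS ≈ 0.598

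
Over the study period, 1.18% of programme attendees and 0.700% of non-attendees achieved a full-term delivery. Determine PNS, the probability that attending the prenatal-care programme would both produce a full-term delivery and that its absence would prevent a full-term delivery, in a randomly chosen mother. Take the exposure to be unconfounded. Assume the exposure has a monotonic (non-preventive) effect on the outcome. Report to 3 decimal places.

p₁ = 0.0118, p₀ = 0.007.
Under exogeneity and monotonicity, PNS = p₁ − p₀.
PNS = 0.0118 − 0.007 = 0.0048

PNS ≈ 0.005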